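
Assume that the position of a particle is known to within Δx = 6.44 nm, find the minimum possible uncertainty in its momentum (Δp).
8.188 × 10^-27 kg·m/s

Using the Heisenberg uncertainty principle:
ΔxΔp ≥ ℏ/2

The minimum uncertainty in momentum is:
Δp_min = ℏ/(2Δx)
Δp_min = (1.055e-34 J·s) / (2 × 6.440e-09 m)
Δp_min = 8.188e-27 kg·m/s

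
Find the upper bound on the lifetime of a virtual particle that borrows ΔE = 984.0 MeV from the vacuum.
3.345 × 10^-25 s

Using the energy-time uncertainty principle:
ΔEΔt ≥ ℏ/2

For a virtual particle borrowing energy ΔE, the maximum lifetime is:
Δt_max = ℏ/(2ΔE)

Converting energy:
ΔE = 984.0 MeV = 1.577e-10 J

Δt_max = (1.055e-34 J·s) / (2 × 1.577e-10 J)
Δt_max = 3.345e-25 s = 3.345 × 10^-25 s

Virtual particles with higher borrowed energy exist for shorter times.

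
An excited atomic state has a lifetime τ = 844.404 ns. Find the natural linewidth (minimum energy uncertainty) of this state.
389.749 peV

Using the energy-time uncertainty principle:
ΔEΔt ≥ ℏ/2

The lifetime τ represents the time uncertainty Δt.
The natural linewidth (minimum energy uncertainty) is:

ΔE = ℏ/(2τ)
ΔE = (1.055e-34 J·s) / (2 × 8.444e-07 s)
ΔE = 6.244e-29 J = 389.749 peV

This natural linewidth limits the precision of spectroscopic measurements.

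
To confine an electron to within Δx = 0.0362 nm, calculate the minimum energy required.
7.269 eV

Localizing a particle requires giving it sufficient momentum uncertainty:

1. From uncertainty principle: Δp ≥ ℏ/(2Δx)
   Δp_min = (1.055e-34 J·s) / (2 × 3.620e-11 m)
   Δp_min = 1.457e-24 kg·m/s

2. This momentum uncertainty corresponds to kinetic energy:
   KE ≈ (Δp)²/(2m) = (1.457e-24)²/(2 × 9.109e-31 kg)
   KE = 1.165e-18 J = 7.269 eV

Tighter localization requires more energy.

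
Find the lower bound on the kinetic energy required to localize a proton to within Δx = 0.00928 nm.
60.236 meV

Localizing a particle requires giving it sufficient momentum uncertainty:

1. From uncertainty principle: Δp ≥ ℏ/(2Δx)
   Δp_min = (1.055e-34 J·s) / (2 × 9.280e-12 m)
   Δp_min = 5.682e-24 kg·m/s

2. This momentum uncertainty corresponds to kinetic energy:
   KE ≈ (Δp)²/(2m) = (5.682e-24)²/(2 × 1.673e-27 kg)
   KE = 9.651e-21 J = 60.236 meV

Tighter localization requires more energy.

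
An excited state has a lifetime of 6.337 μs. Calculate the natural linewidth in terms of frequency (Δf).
12.558 kHz

Using the energy-time uncertainty principle and E = hf:
ΔEΔt ≥ ℏ/2
hΔf·Δt ≥ ℏ/2

The minimum frequency uncertainty is:
Δf = ℏ/(2hτ) = 1/(4πτ)
Δf = 1/(4π × 6.337e-06 s)
Δf = 1.256e+04 Hz = 12.558 kHz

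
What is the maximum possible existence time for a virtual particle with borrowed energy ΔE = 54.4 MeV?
6.050 ys

Using the energy-time uncertainty principle:
ΔEΔt ≥ ℏ/2

For a virtual particle borrowing energy ΔE, the maximum lifetime is:
Δt_max = ℏ/(2ΔE)

Converting energy:
ΔE = 54.4 MeV = 8.716e-12 J

Δt_max = (1.055e-34 J·s) / (2 × 8.716e-12 J)
Δt_max = 6.050e-24 s = 6.050 ys

Virtual particles with higher borrowed energy exist for shorter times.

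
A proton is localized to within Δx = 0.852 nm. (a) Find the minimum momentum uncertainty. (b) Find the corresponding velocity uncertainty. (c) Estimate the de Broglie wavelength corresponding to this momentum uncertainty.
(a) Δp_min = 6.189 × 10^-26 kg·m/s
(b) Δv_min = 37.001 m/s
(c) λ_dB = 10.707 nm

Step-by-step:

(a) From the uncertainty principle:
Δp_min = ℏ/(2Δx) = (1.055e-34 J·s)/(2 × 8.520e-10 m) = 6.189e-26 kg·m/s

(b) The velocity uncertainty:
Δv = Δp/m = (6.189e-26 kg·m/s)/(1.673e-27 kg) = 3.700e+01 m/s = 37.001 m/s

(c) The de Broglie wavelength for this momentum:
λ = h/p = (6.626e-34 J·s)/(6.189e-26 kg·m/s) = 1.071e-08 m = 10.707 nm

Note: The de Broglie wavelength is comparable to the localization size, as expected from wave-particle duality.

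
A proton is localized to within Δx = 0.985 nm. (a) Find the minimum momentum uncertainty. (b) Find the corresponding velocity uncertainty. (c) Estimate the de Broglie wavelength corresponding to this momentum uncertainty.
(a) Δp_min = 5.353 × 10^-26 kg·m/s
(b) Δv_min = 32.005 m/s
(c) λ_dB = 12.378 nm

Step-by-step:

(a) From the uncertainty principle:
Δp_min = ℏ/(2Δx) = (1.055e-34 J·s)/(2 × 9.850e-10 m) = 5.353e-26 kg·m/s

(b) The velocity uncertainty:
Δv = Δp/m = (5.353e-26 kg·m/s)/(1.673e-27 kg) = 3.200e+01 m/s = 32.005 m/s

(c) The de Broglie wavelength for this momentum:
λ = h/p = (6.626e-34 J·s)/(5.353e-26 kg·m/s) = 1.238e-08 m = 12.378 nm

Note: The de Broglie wavelength is comparable to the localization size, as expected from wave-particle duality.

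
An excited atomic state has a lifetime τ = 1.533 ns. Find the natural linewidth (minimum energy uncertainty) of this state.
214.681 neV

Using the energy-time uncertainty principle:
ΔEΔt ≥ ℏ/2

The lifetime τ represents the time uncertainty Δt.
The natural linewidth (minimum energy uncertainty) is:

ΔE = ℏ/(2τ)
ΔE = (1.055e-34 J·s) / (2 × 1.533e-09 s)
ΔE = 3.440e-26 J = 214.681 neV

This natural linewidth limits the precision of spectroscopic measurements.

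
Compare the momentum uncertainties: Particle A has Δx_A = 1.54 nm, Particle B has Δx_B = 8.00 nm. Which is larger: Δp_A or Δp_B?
Particle A has the larger minimum momentum uncertainty, by a factor of 5.19.

For each particle, the minimum momentum uncertainty is Δp_min = ℏ/(2Δx):

Particle A: Δp_A = ℏ/(2×1.540e-09 m) = 3.424e-26 kg·m/s
Particle B: Δp_B = ℏ/(2×8.000e-09 m) = 6.591e-27 kg·m/s

Ratio: Δp_A/Δp_B = 5.19

Since Δp_min ∝ 1/Δx, the particle with smaller position uncertainty (A) has larger momentum uncertainty.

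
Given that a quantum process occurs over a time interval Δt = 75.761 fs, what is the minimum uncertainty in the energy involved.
4.344 meV

Using the energy-time uncertainty principle:
ΔEΔt ≥ ℏ/2

The minimum uncertainty in energy is:
ΔE_min = ℏ/(2Δt)
ΔE_min = (1.055e-34 J·s) / (2 × 7.576e-14 s)
ΔE_min = 6.960e-22 J = 4.344 meV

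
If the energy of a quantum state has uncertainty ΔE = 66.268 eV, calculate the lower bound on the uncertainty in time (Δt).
4.966 as

Using the energy-time uncertainty principle:
ΔEΔt ≥ ℏ/2

The minimum uncertainty in time is:
Δt_min = ℏ/(2ΔE)
Δt_min = (1.055e-34 J·s) / (2 × 1.062e-17 J)
Δt_min = 4.966e-18 s = 4.966 as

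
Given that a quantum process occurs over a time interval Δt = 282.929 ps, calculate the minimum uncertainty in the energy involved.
1.163 μeV

Using the energy-time uncertainty principle:
ΔEΔt ≥ ℏ/2

The minimum uncertainty in energy is:
ΔE_min = ℏ/(2Δt)
ΔE_min = (1.055e-34 J·s) / (2 × 2.829e-10 s)
ΔE_min = 1.864e-25 J = 1.163 μeV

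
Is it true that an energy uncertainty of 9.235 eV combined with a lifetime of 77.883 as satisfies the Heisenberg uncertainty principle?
Yes, it satisfies the uncertainty relation.

Calculate the product ΔEΔt:
ΔE = 9.235 eV = 1.480e-18 J
ΔEΔt = (1.480e-18 J) × (7.788e-17 s)
ΔEΔt = 1.152e-34 J·s

Compare to the minimum allowed value ℏ/2:
ℏ/2 = 5.273e-35 J·s

Since ΔEΔt = 1.152e-34 J·s ≥ 5.273e-35 J·s = ℏ/2,
this satisfies the uncertainty relation.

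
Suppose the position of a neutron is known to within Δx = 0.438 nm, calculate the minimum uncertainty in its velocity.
71.875 m/s

Using the Heisenberg uncertainty principle and Δp = mΔv:
ΔxΔp ≥ ℏ/2
Δx(mΔv) ≥ ℏ/2

The minimum uncertainty in velocity is:
Δv_min = ℏ/(2mΔx)
Δv_min = (1.055e-34 J·s) / (2 × 1.675e-27 kg × 4.380e-10 m)
Δv_min = 7.187e+01 m/s = 71.875 m/s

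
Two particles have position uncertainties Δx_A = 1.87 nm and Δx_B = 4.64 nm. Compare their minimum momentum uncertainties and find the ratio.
Particle A has the larger minimum momentum uncertainty, by a factor of 2.48.

For each particle, the minimum momentum uncertainty is Δp_min = ℏ/(2Δx):

Particle A: Δp_A = ℏ/(2×1.870e-09 m) = 2.820e-26 kg·m/s
Particle B: Δp_B = ℏ/(2×4.640e-09 m) = 1.136e-26 kg·m/s

Ratio: Δp_A/Δp_B = 2.48

Since Δp_min ∝ 1/Δx, the particle with smaller position uncertainty (A) has larger momentum uncertainty.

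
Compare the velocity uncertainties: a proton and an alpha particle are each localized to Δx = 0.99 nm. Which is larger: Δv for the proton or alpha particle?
The proton has the larger minimum velocity uncertainty, by a ratio of 4.0.

For both particles, Δp_min = ℏ/(2Δx) = 5.326e-26 kg·m/s (same for both).

The velocity uncertainty is Δv = Δp/m:
- proton: Δv = 5.326e-26 / 1.673e-27 = 3.184e+01 m/s = 31.843 m/s
- alpha particle: Δv = 5.326e-26 / 6.645e-27 = 8.016e+00 m/s = 8.016 m/s

Ratio: 3.184e+01 / 8.016e+00 = 4.0

The lighter particle has larger velocity uncertainty because Δv ∝ 1/m.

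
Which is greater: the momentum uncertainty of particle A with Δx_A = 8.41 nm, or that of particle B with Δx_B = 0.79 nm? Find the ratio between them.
Particle B has the larger minimum momentum uncertainty, by a factor of 10.65.

For each particle, the minimum momentum uncertainty is Δp_min = ℏ/(2Δx):

Particle A: Δp_A = ℏ/(2×8.410e-09 m) = 6.270e-27 kg·m/s
Particle B: Δp_B = ℏ/(2×7.900e-10 m) = 6.675e-26 kg·m/s

Ratio: Δp_B/Δp_A = 10.65

Since Δp_min ∝ 1/Δx, the particle with smaller position uncertainty (B) has larger momentum uncertainty.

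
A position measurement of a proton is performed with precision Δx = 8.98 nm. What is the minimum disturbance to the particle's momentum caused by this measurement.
5.872 × 10^-27 kg·m/s

The uncertainty principle implies that measuring position disturbs momentum:
ΔxΔp ≥ ℏ/2

When we measure position with precision Δx, we necessarily introduce a momentum uncertainty:
Δp ≥ ℏ/(2Δx)
Δp_min = (1.055e-34 J·s) / (2 × 8.980e-09 m)
Δp_min = 5.872e-27 kg·m/s

The more precisely we measure position, the greater the momentum disturbance.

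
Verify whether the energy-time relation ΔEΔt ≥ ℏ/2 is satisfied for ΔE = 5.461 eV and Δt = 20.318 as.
No, it violates the uncertainty relation.

Calculate the product ΔEΔt:
ΔE = 5.461 eV = 8.749e-19 J
ΔEΔt = (8.749e-19 J) × (2.032e-17 s)
ΔEΔt = 1.778e-35 J·s

Compare to the minimum allowed value ℏ/2:
ℏ/2 = 5.273e-35 J·s

Since ΔEΔt = 1.778e-35 J·s < 5.273e-35 J·s = ℏ/2,
this violates the uncertainty relation.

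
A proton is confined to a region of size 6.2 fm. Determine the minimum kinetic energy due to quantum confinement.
134.949 keV

Using the uncertainty principle:

1. Position uncertainty: Δx ≈ 6.200e-15 m
2. Minimum momentum uncertainty: Δp = ℏ/(2Δx) = 8.505e-21 kg·m/s
3. Minimum kinetic energy:
   KE = (Δp)²/(2m) = (8.505e-21)²/(2 × 1.673e-27 kg)
   KE = 2.162e-14 J = 134.949 keV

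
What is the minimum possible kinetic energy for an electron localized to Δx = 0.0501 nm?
3.795 eV

Localizing a particle requires giving it sufficient momentum uncertainty:

1. From uncertainty principle: Δp ≥ ℏ/(2Δx)
   Δp_min = (1.055e-34 J·s) / (2 × 5.010e-11 m)
   Δp_min = 1.052e-24 kg·m/s

2. This momentum uncertainty corresponds to kinetic energy:
   KE ≈ (Δp)²/(2m) = (1.052e-24)²/(2 × 9.109e-31 kg)
   KE = 6.080e-19 J = 3.795 eV

Tighter localization requires more energy.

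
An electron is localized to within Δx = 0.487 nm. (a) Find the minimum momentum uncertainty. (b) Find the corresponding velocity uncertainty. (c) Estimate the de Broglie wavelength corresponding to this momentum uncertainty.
(a) Δp_min = 1.083 × 10^-25 kg·m/s
(b) Δv_min = 118.858 km/s
(c) λ_dB = 6.120 nm

Step-by-step:

(a) From the uncertainty principle:
Δp_min = ℏ/(2Δx) = (1.055e-34 J·s)/(2 × 4.870e-10 m) = 1.083e-25 kg·m/s

(b) The velocity uncertainty:
Δv = Δp/m = (1.083e-25 kg·m/s)/(9.109e-31 kg) = 1.189e+05 m/s = 118.858 km/s

(c) The de Broglie wavelength for this momentum:
λ = h/p = (6.626e-34 J·s)/(1.083e-25 kg·m/s) = 6.120e-09 m = 6.120 nm

Note: The de Broglie wavelength is comparable to the localization size, as expected from wave-particle duality.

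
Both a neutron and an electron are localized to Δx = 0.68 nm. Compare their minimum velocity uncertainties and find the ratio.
The electron has the larger minimum velocity uncertainty, by a ratio of 1838.7.

For both particles, Δp_min = ℏ/(2Δx) = 7.754e-26 kg·m/s (same for both).

The velocity uncertainty is Δv = Δp/m:
- neutron: Δv = 7.754e-26 / 1.675e-27 = 4.630e+01 m/s = 46.296 m/s
- electron: Δv = 7.754e-26 / 9.109e-31 = 8.512e+04 m/s = 85.123 km/s

Ratio: 8.512e+04 / 4.630e+01 = 1838.7

The lighter particle has larger velocity uncertainty because Δv ∝ 1/m.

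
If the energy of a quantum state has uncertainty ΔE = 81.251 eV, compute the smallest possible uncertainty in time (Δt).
4.050 as

Using the energy-time uncertainty principle:
ΔEΔt ≥ ℏ/2

The minimum uncertainty in time is:
Δt_min = ℏ/(2ΔE)
Δt_min = (1.055e-34 J·s) / (2 × 1.302e-17 J)
Δt_min = 4.050e-18 s = 4.050 as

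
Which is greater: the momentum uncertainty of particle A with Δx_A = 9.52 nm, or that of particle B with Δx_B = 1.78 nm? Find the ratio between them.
Particle B has the larger minimum momentum uncertainty, by a factor of 5.35.

For each particle, the minimum momentum uncertainty is Δp_min = ℏ/(2Δx):

Particle A: Δp_A = ℏ/(2×9.520e-09 m) = 5.539e-27 kg·m/s
Particle B: Δp_B = ℏ/(2×1.780e-09 m) = 2.962e-26 kg·m/s

Ratio: Δp_B/Δp_A = 5.35

Since Δp_min ∝ 1/Δx, the particle with smaller position uncertainty (B) has larger momentum uncertainty.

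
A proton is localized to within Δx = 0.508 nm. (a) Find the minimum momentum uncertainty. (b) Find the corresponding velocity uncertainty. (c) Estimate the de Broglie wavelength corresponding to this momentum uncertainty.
(a) Δp_min = 1.038 × 10^-25 kg·m/s
(b) Δv_min = 62.056 m/s
(c) λ_dB = 6.384 nm

Step-by-step:

(a) From the uncertainty principle:
Δp_min = ℏ/(2Δx) = (1.055e-34 J·s)/(2 × 5.080e-10 m) = 1.038e-25 kg·m/s

(b) The velocity uncertainty:
Δv = Δp/m = (1.038e-25 kg·m/s)/(1.673e-27 kg) = 6.206e+01 m/s = 62.056 m/s

(c) The de Broglie wavelength for this momentum:
λ = h/p = (6.626e-34 J·s)/(1.038e-25 kg·m/s) = 6.384e-09 m = 6.384 nm

Note: The de Broglie wavelength is comparable to the localization size, as expected from wave-particle duality.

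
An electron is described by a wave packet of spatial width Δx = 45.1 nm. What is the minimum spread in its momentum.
1.169 × 10^-27 kg·m/s

For a wave packet, the spatial width Δx and momentum spread Δp are related by the uncertainty principle:
ΔxΔp ≥ ℏ/2

The minimum momentum spread is:
Δp_min = ℏ/(2Δx)
Δp_min = (1.055e-34 J·s) / (2 × 4.510e-08 m)
Δp_min = 1.169e-27 kg·m/s

A wave packet cannot have both a well-defined position and well-defined momentum.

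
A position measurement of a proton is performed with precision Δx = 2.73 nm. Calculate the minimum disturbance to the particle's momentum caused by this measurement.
1.931 × 10^-26 kg·m/s

The uncertainty principle implies that measuring position disturbs momentum:
ΔxΔp ≥ ℏ/2

When we measure position with precision Δx, we necessarily introduce a momentum uncertainty:
Δp ≥ ℏ/(2Δx)
Δp_min = (1.055e-34 J·s) / (2 × 2.730e-09 m)
Δp_min = 1.931e-26 kg·m/s

The more precisely we measure position, the greater the momentum disturbance.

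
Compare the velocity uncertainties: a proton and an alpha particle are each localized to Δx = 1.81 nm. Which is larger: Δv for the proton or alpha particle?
The proton has the larger minimum velocity uncertainty, by a ratio of 4.0.

For both particles, Δp_min = ℏ/(2Δx) = 2.913e-26 kg·m/s (same for both).

The velocity uncertainty is Δv = Δp/m:
- proton: Δv = 2.913e-26 / 1.673e-27 = 1.742e+01 m/s = 17.417 m/s
- alpha particle: Δv = 2.913e-26 / 6.645e-27 = 4.384e+00 m/s = 4.384 m/s

Ratio: 1.742e+01 / 4.384e+00 = 4.0

The lighter particle has larger velocity uncertainty because Δv ∝ 1/m.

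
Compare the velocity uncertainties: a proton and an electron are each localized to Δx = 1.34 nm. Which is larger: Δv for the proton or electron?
The electron has the larger minimum velocity uncertainty, by a ratio of 1836.2.

For both particles, Δp_min = ℏ/(2Δx) = 3.935e-26 kg·m/s (same for both).

The velocity uncertainty is Δv = Δp/m:
- proton: Δv = 3.935e-26 / 1.673e-27 = 2.353e+01 m/s = 23.526 m/s
- electron: Δv = 3.935e-26 / 9.109e-31 = 4.320e+04 m/s = 43.197 km/s

Ratio: 4.320e+04 / 2.353e+01 = 1836.2

The lighter particle has larger velocity uncertainty because Δv ∝ 1/m.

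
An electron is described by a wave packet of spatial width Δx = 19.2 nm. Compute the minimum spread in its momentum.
2.746 × 10^-27 kg·m/s

For a wave packet, the spatial width Δx and momentum spread Δp are related by the uncertainty principle:
ΔxΔp ≥ ℏ/2

The minimum momentum spread is:
Δp_min = ℏ/(2Δx)
Δp_min = (1.055e-34 J·s) / (2 × 1.920e-08 m)
Δp_min = 2.746e-27 kg·m/s

A wave packet cannot have both a well-defined position and well-defined momentum.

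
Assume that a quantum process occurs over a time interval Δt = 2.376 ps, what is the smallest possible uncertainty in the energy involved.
138.513 μeV

Using the energy-time uncertainty principle:
ΔEΔt ≥ ℏ/2

The minimum uncertainty in energy is:
ΔE_min = ℏ/(2Δt)
ΔE_min = (1.055e-34 J·s) / (2 × 2.376e-12 s)
ΔE_min = 2.219e-23 J = 138.513 μeV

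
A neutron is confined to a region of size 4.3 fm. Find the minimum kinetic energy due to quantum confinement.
280.168 keV

Using the uncertainty principle:

1. Position uncertainty: Δx ≈ 4.300e-15 m
2. Minimum momentum uncertainty: Δp = ℏ/(2Δx) = 1.226e-20 kg·m/s
3. Minimum kinetic energy:
   KE = (Δp)²/(2m) = (1.226e-20)²/(2 × 1.675e-27 kg)
   KE = 4.489e-14 J = 280.168 keV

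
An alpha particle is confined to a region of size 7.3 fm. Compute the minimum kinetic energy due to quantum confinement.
24.504 keV

Using the uncertainty principle:

1. Position uncertainty: Δx ≈ 7.300e-15 m
2. Minimum momentum uncertainty: Δp = ℏ/(2Δx) = 7.223e-21 kg·m/s
3. Minimum kinetic energy:
   KE = (Δp)²/(2m) = (7.223e-21)²/(2 × 6.645e-27 kg)
   KE = 3.926e-15 J = 24.504 keV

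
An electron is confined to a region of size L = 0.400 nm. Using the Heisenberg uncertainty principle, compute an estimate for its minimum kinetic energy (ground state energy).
59.531 meV

Using the uncertainty principle to estimate ground state energy:

1. The position uncertainty is approximately the confinement size:
   Δx ≈ L = 4.000e-10 m

2. From ΔxΔp ≥ ℏ/2, the minimum momentum uncertainty is:
   Δp ≈ ℏ/(2L) = 1.318e-25 kg·m/s

3. The kinetic energy is approximately:
   KE ≈ (Δp)²/(2m) = (1.318e-25)²/(2 × 9.109e-31 kg)
   KE ≈ 9.538e-21 J = 59.531 meV

This is an order-of-magnitude estimate of the ground state energy.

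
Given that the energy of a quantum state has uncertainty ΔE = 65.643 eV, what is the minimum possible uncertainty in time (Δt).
5.014 as

Using the energy-time uncertainty principle:
ΔEΔt ≥ ℏ/2

The minimum uncertainty in time is:
Δt_min = ℏ/(2ΔE)
Δt_min = (1.055e-34 J·s) / (2 × 1.052e-17 J)
Δt_min = 5.014e-18 s = 5.014 as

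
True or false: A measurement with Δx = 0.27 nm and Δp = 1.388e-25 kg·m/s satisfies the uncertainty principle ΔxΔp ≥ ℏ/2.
No, it violates the uncertainty principle (impossible measurement).

Calculate the product ΔxΔp:
ΔxΔp = (2.700e-10 m) × (1.388e-25 kg·m/s)
ΔxΔp = 3.748e-35 J·s

Compare to the minimum allowed value ℏ/2:
ℏ/2 = 5.273e-35 J·s

Since ΔxΔp = 3.748e-35 J·s < 5.273e-35 J·s = ℏ/2,
the measurement violates the uncertainty principle.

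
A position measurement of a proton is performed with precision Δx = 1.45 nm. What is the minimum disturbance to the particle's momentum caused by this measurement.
3.636 × 10^-26 kg·m/s

The uncertainty principle implies that measuring position disturbs momentum:
ΔxΔp ≥ ℏ/2

When we measure position with precision Δx, we necessarily introduce a momentum uncertainty:
Δp ≥ ℏ/(2Δx)
Δp_min = (1.055e-34 J·s) / (2 × 1.450e-09 m)
Δp_min = 3.636e-26 kg·m/s

The more precisely we measure position, the greater the momentum disturbance.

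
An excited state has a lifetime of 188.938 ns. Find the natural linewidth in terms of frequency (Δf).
421.183 kHz

Using the energy-time uncertainty principle and E = hf:
ΔEΔt ≥ ℏ/2
hΔf·Δt ≥ ℏ/2

The minimum frequency uncertainty is:
Δf = ℏ/(2hτ) = 1/(4πτ)
Δf = 1/(4π × 1.889e-07 s)
Δf = 4.212e+05 Hz = 421.183 kHz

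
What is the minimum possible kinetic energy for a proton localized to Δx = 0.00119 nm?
3.663 eV

Localizing a particle requires giving it sufficient momentum uncertainty:

1. From uncertainty principle: Δp ≥ ℏ/(2Δx)
   Δp_min = (1.055e-34 J·s) / (2 × 1.190e-12 m)
   Δp_min = 4.431e-23 kg·m/s

2. This momentum uncertainty corresponds to kinetic energy:
   KE ≈ (Δp)²/(2m) = (4.431e-23)²/(2 × 1.673e-27 kg)
   KE = 5.869e-19 J = 3.663 eV

Tighter localization requires more energy.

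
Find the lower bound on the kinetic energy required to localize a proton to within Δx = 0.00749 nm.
92.468 meV

Localizing a particle requires giving it sufficient momentum uncertainty:

1. From uncertainty principle: Δp ≥ ℏ/(2Δx)
   Δp_min = (1.055e-34 J·s) / (2 × 7.490e-12 m)
   Δp_min = 7.040e-24 kg·m/s

2. This momentum uncertainty corresponds to kinetic energy:
   KE ≈ (Δp)²/(2m) = (7.040e-24)²/(2 × 1.673e-27 kg)
   KE = 1.481e-20 J = 92.468 meV

Tighter localization requires more energy.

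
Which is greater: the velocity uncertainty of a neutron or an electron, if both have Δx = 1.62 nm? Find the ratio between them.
The electron has the larger minimum velocity uncertainty, by a ratio of 1838.7.

For both particles, Δp_min = ℏ/(2Δx) = 3.255e-26 kg·m/s (same for both).

The velocity uncertainty is Δv = Δp/m:
- neutron: Δv = 3.255e-26 / 1.675e-27 = 1.943e+01 m/s = 19.433 m/s
- electron: Δv = 3.255e-26 / 9.109e-31 = 3.573e+04 m/s = 35.731 km/s

Ratio: 3.573e+04 / 1.943e+01 = 1838.7

The lighter particle has larger velocity uncertainty because Δv ∝ 1/m.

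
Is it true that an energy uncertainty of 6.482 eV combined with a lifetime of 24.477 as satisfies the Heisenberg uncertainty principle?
No, it violates the uncertainty relation.

Calculate the product ΔEΔt:
ΔE = 6.482 eV = 1.039e-18 J
ΔEΔt = (1.039e-18 J) × (2.448e-17 s)
ΔEΔt = 2.542e-35 J·s

Compare to the minimum allowed value ℏ/2:
ℏ/2 = 5.273e-35 J·s

Since ΔEΔt = 2.542e-35 J·s < 5.273e-35 J·s = ℏ/2,
this violates the uncertainty relation.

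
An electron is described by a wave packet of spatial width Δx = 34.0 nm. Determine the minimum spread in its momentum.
1.551 × 10^-27 kg·m/s

For a wave packet, the spatial width Δx and momentum spread Δp are related by the uncertainty principle:
ΔxΔp ≥ ℏ/2

The minimum momentum spread is:
Δp_min = ℏ/(2Δx)
Δp_min = (1.055e-34 J·s) / (2 × 3.400e-08 m)
Δp_min = 1.551e-27 kg·m/s

A wave packet cannot have both a well-defined position and well-defined momentum.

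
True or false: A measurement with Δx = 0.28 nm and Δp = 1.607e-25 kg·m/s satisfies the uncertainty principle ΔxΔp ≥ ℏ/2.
No, it violates the uncertainty principle (impossible measurement).

Calculate the product ΔxΔp:
ΔxΔp = (2.800e-10 m) × (1.607e-25 kg·m/s)
ΔxΔp = 4.500e-35 J·s

Compare to the minimum allowed value ℏ/2:
ℏ/2 = 5.273e-35 J·s

Since ΔxΔp = 4.500e-35 J·s < 5.273e-35 J·s = ℏ/2,
the measurement violates the uncertainty principle.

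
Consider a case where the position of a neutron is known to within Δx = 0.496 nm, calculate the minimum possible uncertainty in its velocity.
63.470 m/s

Using the Heisenberg uncertainty principle and Δp = mΔv:
ΔxΔp ≥ ℏ/2
Δx(mΔv) ≥ ℏ/2

The minimum uncertainty in velocity is:
Δv_min = ℏ/(2mΔx)
Δv_min = (1.055e-34 J·s) / (2 × 1.675e-27 kg × 4.960e-10 m)
Δv_min = 6.347e+01 m/s = 63.470 m/s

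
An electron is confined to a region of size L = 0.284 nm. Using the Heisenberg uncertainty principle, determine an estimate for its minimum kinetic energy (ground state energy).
118.094 meV

Using the uncertainty principle to estimate ground state energy:

1. The position uncertainty is approximately the confinement size:
   Δx ≈ L = 2.840e-10 m

2. From ΔxΔp ≥ ℏ/2, the minimum momentum uncertainty is:
   Δp ≈ ℏ/(2L) = 1.857e-25 kg·m/s

3. The kinetic energy is approximately:
   KE ≈ (Δp)²/(2m) = (1.857e-25)²/(2 × 9.109e-31 kg)
   KE ≈ 1.892e-20 J = 118.094 meV

This is an order-of-magnitude estimate of the ground state energy.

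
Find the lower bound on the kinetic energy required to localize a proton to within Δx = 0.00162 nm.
1.977 eV

Localizing a particle requires giving it sufficient momentum uncertainty:

1. From uncertainty principle: Δp ≥ ℏ/(2Δx)
   Δp_min = (1.055e-34 J·s) / (2 × 1.620e-12 m)
   Δp_min = 3.255e-23 kg·m/s

2. This momentum uncertainty corresponds to kinetic energy:
   KE ≈ (Δp)²/(2m) = (3.255e-23)²/(2 × 1.673e-27 kg)
   KE = 3.167e-19 J = 1.977 eV

Tighter localization requires more energy.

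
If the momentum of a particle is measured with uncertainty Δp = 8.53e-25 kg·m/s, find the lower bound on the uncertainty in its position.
61.815 pm

Using the Heisenberg uncertainty principle:
ΔxΔp ≥ ℏ/2

The minimum uncertainty in position is:
Δx_min = ℏ/(2Δp)
Δx_min = (1.055e-34 J·s) / (2 × 8.530e-25 kg·m/s)
Δx_min = 6.182e-11 m = 61.815 pm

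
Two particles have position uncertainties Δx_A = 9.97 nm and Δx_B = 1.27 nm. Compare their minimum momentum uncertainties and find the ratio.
Particle B has the larger minimum momentum uncertainty, by a factor of 7.85.

For each particle, the minimum momentum uncertainty is Δp_min = ℏ/(2Δx):

Particle A: Δp_A = ℏ/(2×9.970e-09 m) = 5.289e-27 kg·m/s
Particle B: Δp_B = ℏ/(2×1.270e-09 m) = 4.152e-26 kg·m/s

Ratio: Δp_B/Δp_A = 7.85

Since Δp_min ∝ 1/Δx, the particle with smaller position uncertainty (B) has larger momentum uncertainty.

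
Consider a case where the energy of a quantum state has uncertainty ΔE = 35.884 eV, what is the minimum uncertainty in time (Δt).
9.171 as

Using the energy-time uncertainty principle:
ΔEΔt ≥ ℏ/2

The minimum uncertainty in time is:
Δt_min = ℏ/(2ΔE)
Δt_min = (1.055e-34 J·s) / (2 × 5.749e-18 J)
Δt_min = 9.171e-18 s = 9.171 as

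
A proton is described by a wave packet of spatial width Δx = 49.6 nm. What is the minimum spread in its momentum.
1.063 × 10^-27 kg·m/s

For a wave packet, the spatial width Δx and momentum spread Δp are related by the uncertainty principle:
ΔxΔp ≥ ℏ/2

The minimum momentum spread is:
Δp_min = ℏ/(2Δx)
Δp_min = (1.055e-34 J·s) / (2 × 4.960e-08 m)
Δp_min = 1.063e-27 kg·m/s

A wave packet cannot have both a well-defined position and well-defined momentum.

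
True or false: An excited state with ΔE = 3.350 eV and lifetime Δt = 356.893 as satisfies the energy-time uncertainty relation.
Yes, it satisfies the uncertainty relation.

Calculate the product ΔEΔt:
ΔE = 3.350 eV = 5.367e-19 J
ΔEΔt = (5.367e-19 J) × (3.569e-16 s)
ΔEΔt = 1.916e-34 J·s

Compare to the minimum allowed value ℏ/2:
ℏ/2 = 5.273e-35 J·s

Since ΔEΔt = 1.916e-34 J·s ≥ 5.273e-35 J·s = ℏ/2,
this satisfies the uncertainty relation.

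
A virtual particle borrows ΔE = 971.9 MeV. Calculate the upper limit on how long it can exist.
3.386 × 10^-25 s

Using the energy-time uncertainty principle:
ΔEΔt ≥ ℏ/2

For a virtual particle borrowing energy ΔE, the maximum lifetime is:
Δt_max = ℏ/(2ΔE)

Converting energy:
ΔE = 971.9 MeV = 1.557e-10 J

Δt_max = (1.055e-34 J·s) / (2 × 1.557e-10 J)
Δt_max = 3.386e-25 s = 3.386 × 10^-25 s

Virtual particles with higher borrowed energy exist for shorter times.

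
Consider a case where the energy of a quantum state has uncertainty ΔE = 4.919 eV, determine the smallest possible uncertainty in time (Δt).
66.905 as

Using the energy-time uncertainty principle:
ΔEΔt ≥ ℏ/2

The minimum uncertainty in time is:
Δt_min = ℏ/(2ΔE)
Δt_min = (1.055e-34 J·s) / (2 × 7.881e-19 J)
Δt_min = 6.691e-17 s = 66.905 as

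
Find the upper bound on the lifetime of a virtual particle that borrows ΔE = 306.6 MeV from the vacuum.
1.073 ys

Using the energy-time uncertainty principle:
ΔEΔt ≥ ℏ/2

For a virtual particle borrowing energy ΔE, the maximum lifetime is:
Δt_max = ℏ/(2ΔE)

Converting energy:
ΔE = 306.6 MeV = 4.912e-11 J

Δt_max = (1.055e-34 J·s) / (2 × 4.912e-11 J)
Δt_max = 1.073e-24 s = 1.073 ys

Virtual particles with higher borrowed energy exist for shorter times.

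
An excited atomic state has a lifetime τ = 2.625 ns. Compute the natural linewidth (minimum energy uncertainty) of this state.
125.374 neV

Using the energy-time uncertainty principle:
ΔEΔt ≥ ℏ/2

The lifetime τ represents the time uncertainty Δt.
The natural linewidth (minimum energy uncertainty) is:

ΔE = ℏ/(2τ)
ΔE = (1.055e-34 J·s) / (2 × 2.625e-09 s)
ΔE = 2.009e-26 J = 125.374 neV

This natural linewidth limits the precision of spectroscopic measurements.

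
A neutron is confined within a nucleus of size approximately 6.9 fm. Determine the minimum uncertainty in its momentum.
7.642 × 10^-21 kg·m/s

Using the Heisenberg uncertainty principle:
ΔxΔp ≥ ℏ/2

With Δx ≈ L = 6.900e-15 m (the confinement size):
Δp_min = ℏ/(2Δx)
Δp_min = (1.055e-34 J·s) / (2 × 6.900e-15 m)
Δp_min = 7.642e-21 kg·m/s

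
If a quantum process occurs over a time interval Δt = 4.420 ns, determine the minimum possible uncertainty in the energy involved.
74.458 neV

Using the energy-time uncertainty principle:
ΔEΔt ≥ ℏ/2

The minimum uncertainty in energy is:
ΔE_min = ℏ/(2Δt)
ΔE_min = (1.055e-34 J·s) / (2 × 4.420e-09 s)
ΔE_min = 1.193e-26 J = 74.458 neV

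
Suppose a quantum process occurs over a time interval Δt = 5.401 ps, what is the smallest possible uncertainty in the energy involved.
60.934 μeV

Using the energy-time uncertainty principle:
ΔEΔt ≥ ℏ/2

The minimum uncertainty in energy is:
ΔE_min = ℏ/(2Δt)
ΔE_min = (1.055e-34 J·s) / (2 × 5.401e-12 s)
ΔE_min = 9.763e-24 J = 60.934 μeV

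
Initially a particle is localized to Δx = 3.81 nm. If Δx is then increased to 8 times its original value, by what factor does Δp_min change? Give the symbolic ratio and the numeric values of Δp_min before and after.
Original Δp_min = 1.384 × 10^-26 kg·m/s; new Δp'_min = 1.730 × 10^-27 kg·m/s; ratio Δp'_min/Δp_min = 1/8.

From the uncertainty principle ΔxΔp ≥ ℏ/2, the minimum momentum uncertainty is Δp_min = ℏ/(2Δx).

Original (Δx = 3.81 nm = 3.810e-09 m):
Δp_min = (1.055e-34 J·s)/(2 × 3.810e-09 m) = 1.384e-26 kg·m/s

When Δx → 8Δx:
Δp'_min = ℏ/(2 × 8Δx) = (1/8) × ℏ/(2Δx) = (1/8) × Δp_min
Δp'_min = 1/8 × 1.384e-26 kg·m/s = 1.730e-27 kg·m/s

Since Δp_min ∝ 1/Δx, when Δx is increased to 8 times its original value, Δp_min decreases to 1/8 of its original value.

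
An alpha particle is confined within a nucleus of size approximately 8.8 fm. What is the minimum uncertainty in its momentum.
5.992 × 10^-21 kg·m/s

Using the Heisenberg uncertainty principle:
ΔxΔp ≥ ℏ/2

With Δx ≈ L = 8.800e-15 m (the confinement size):
Δp_min = ℏ/(2Δx)
Δp_min = (1.055e-34 J·s) / (2 × 8.800e-15 m)
Δp_min = 5.992e-21 kg·m/s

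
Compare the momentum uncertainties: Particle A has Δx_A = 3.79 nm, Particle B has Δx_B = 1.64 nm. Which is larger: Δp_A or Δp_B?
Particle B has the larger minimum momentum uncertainty, by a factor of 2.31.

For each particle, the minimum momentum uncertainty is Δp_min = ℏ/(2Δx):

Particle A: Δp_A = ℏ/(2×3.790e-09 m) = 1.391e-26 kg·m/s
Particle B: Δp_B = ℏ/(2×1.640e-09 m) = 3.215e-26 kg·m/s

Ratio: Δp_B/Δp_A = 2.31

Since Δp_min ∝ 1/Δx, the particle with smaller position uncertainty (B) has larger momentum uncertainty.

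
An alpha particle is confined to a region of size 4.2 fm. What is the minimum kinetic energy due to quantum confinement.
74.025 keV

Using the uncertainty principle:

1. Position uncertainty: Δx ≈ 4.200e-15 m
2. Minimum momentum uncertainty: Δp = ℏ/(2Δx) = 1.255e-20 kg·m/s
3. Minimum kinetic energy:
   KE = (Δp)²/(2m) = (1.255e-20)²/(2 × 6.645e-27 kg)
   KE = 1.186e-14 J = 74.025 keV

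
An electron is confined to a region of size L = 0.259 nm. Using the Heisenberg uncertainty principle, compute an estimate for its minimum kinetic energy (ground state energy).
141.992 meV

Using the uncertainty principle to estimate ground state energy:

1. The position uncertainty is approximately the confinement size:
   Δx ≈ L = 2.590e-10 m

2. From ΔxΔp ≥ ℏ/2, the minimum momentum uncertainty is:
   Δp ≈ ℏ/(2L) = 2.036e-25 kg·m/s

3. The kinetic energy is approximately:
   KE ≈ (Δp)²/(2m) = (2.036e-25)²/(2 × 9.109e-31 kg)
   KE ≈ 2.275e-20 J = 141.992 meV

This is an order-of-magnitude estimate of the ground state energy.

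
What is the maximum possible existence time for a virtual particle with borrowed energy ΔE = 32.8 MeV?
10.034 ys

Using the energy-time uncertainty principle:
ΔEΔt ≥ ℏ/2

For a virtual particle borrowing energy ΔE, the maximum lifetime is:
Δt_max = ℏ/(2ΔE)

Converting energy:
ΔE = 32.8 MeV = 5.255e-12 J

Δt_max = (1.055e-34 J·s) / (2 × 5.255e-12 J)
Δt_max = 1.003e-23 s = 10.034 ys

Virtual particles with higher borrowed energy exist for shorter times.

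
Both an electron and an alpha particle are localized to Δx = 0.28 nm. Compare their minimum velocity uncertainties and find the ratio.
The electron has the larger minimum velocity uncertainty, by a ratio of 7294.3.

For both particles, Δp_min = ℏ/(2Δx) = 1.883e-25 kg·m/s (same for both).

The velocity uncertainty is Δv = Δp/m:
- electron: Δv = 1.883e-25 / 9.109e-31 = 2.067e+05 m/s = 206.728 km/s
- alpha particle: Δv = 1.883e-25 / 6.645e-27 = 2.834e+01 m/s = 28.341 m/s

Ratio: 2.067e+05 / 2.834e+01 = 7294.3

The lighter particle has larger velocity uncertainty because Δv ∝ 1/m.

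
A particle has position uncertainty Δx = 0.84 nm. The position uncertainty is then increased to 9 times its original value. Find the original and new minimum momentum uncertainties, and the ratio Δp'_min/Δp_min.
Original Δp_min = 6.277 × 10^-26 kg·m/s; new Δp'_min = 6.975 × 10^-27 kg·m/s; ratio Δp'_min/Δp_min = 1/9.

From the uncertainty principle ΔxΔp ≥ ℏ/2, the minimum momentum uncertainty is Δp_min = ℏ/(2Δx).

Original (Δx = 0.84 nm = 8.400e-10 m):
Δp_min = (1.055e-34 J·s)/(2 × 8.400e-10 m) = 6.277e-26 kg·m/s

When Δx → 9Δx:
Δp'_min = ℏ/(2 × 9Δx) = (1/9) × ℏ/(2Δx) = (1/9) × Δp_min
Δp'_min = 1/9 × 6.277e-26 kg·m/s = 6.975e-27 kg·m/s

Since Δp_min ∝ 1/Δx, when Δx is increased to 9 times its original value, Δp_min decreases to 1/9 of its original value.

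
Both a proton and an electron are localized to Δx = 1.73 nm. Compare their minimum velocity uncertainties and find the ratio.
The electron has the larger minimum velocity uncertainty, by a ratio of 1836.2.

For both particles, Δp_min = ℏ/(2Δx) = 3.048e-26 kg·m/s (same for both).

The velocity uncertainty is Δv = Δp/m:
- proton: Δv = 3.048e-26 / 1.673e-27 = 1.822e+01 m/s = 18.222 m/s
- electron: Δv = 3.048e-26 / 9.109e-31 = 3.346e+04 m/s = 33.459 km/s

Ratio: 3.346e+04 / 1.822e+01 = 1836.2

The lighter particle has larger velocity uncertainty because Δv ∝ 1/m.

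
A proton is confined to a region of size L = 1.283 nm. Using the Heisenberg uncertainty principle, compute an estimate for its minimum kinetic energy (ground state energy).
3.151 μeV

Using the uncertainty principle to estimate ground state energy:

1. The position uncertainty is approximately the confinement size:
   Δx ≈ L = 1.283e-09 m

2. From ΔxΔp ≥ ℏ/2, the minimum momentum uncertainty is:
   Δp ≈ ℏ/(2L) = 4.110e-26 kg·m/s

3. The kinetic energy is approximately:
   KE ≈ (Δp)²/(2m) = (4.110e-26)²/(2 × 1.673e-27 kg)
   KE ≈ 5.049e-25 J = 3.151 μeV

This is an order-of-magnitude estimate of the ground state energy.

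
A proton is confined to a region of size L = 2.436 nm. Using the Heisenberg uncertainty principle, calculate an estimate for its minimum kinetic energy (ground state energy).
874.177 neV

Using the uncertainty principle to estimate ground state energy:

1. The position uncertainty is approximately the confinement size:
   Δx ≈ L = 2.436e-09 m

2. From ΔxΔp ≥ ℏ/2, the minimum momentum uncertainty is:
   Δp ≈ ℏ/(2L) = 2.165e-26 kg·m/s

3. The kinetic energy is approximately:
   KE ≈ (Δp)²/(2m) = (2.165e-26)²/(2 × 1.673e-27 kg)
   KE ≈ 1.401e-25 J = 874.177 neV

This is an order-of-magnitude estimate of the ground state energy.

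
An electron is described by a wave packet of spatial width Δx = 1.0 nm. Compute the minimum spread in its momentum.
5.273 × 10^-26 kg·m/s

For a wave packet, the spatial width Δx and momentum spread Δp are related by the uncertainty principle:
ΔxΔp ≥ ℏ/2

The minimum momentum spread is:
Δp_min = ℏ/(2Δx)
Δp_min = (1.055e-34 J·s) / (2 × 1.000e-09 m)
Δp_min = 5.273e-26 kg·m/s

A wave packet cannot have both a well-defined position and well-defined momentum.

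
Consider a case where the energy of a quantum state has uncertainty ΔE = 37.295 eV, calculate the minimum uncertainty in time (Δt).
8.824 as

Using the energy-time uncertainty principle:
ΔEΔt ≥ ℏ/2

The minimum uncertainty in time is:
Δt_min = ℏ/(2ΔE)
Δt_min = (1.055e-34 J·s) / (2 × 5.975e-18 J)
Δt_min = 8.824e-18 s = 8.824 as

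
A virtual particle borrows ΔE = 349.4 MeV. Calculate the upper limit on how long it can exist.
9.419 × 10^-25 s

Using the energy-time uncertainty principle:
ΔEΔt ≥ ℏ/2

For a virtual particle borrowing energy ΔE, the maximum lifetime is:
Δt_max = ℏ/(2ΔE)

Converting energy:
ΔE = 349.4 MeV = 5.598e-11 J

Δt_max = (1.055e-34 J·s) / (2 × 5.598e-11 J)
Δt_max = 9.419e-25 s = 9.419 × 10^-25 s

Virtual particles with higher borrowed energy exist for shorter times.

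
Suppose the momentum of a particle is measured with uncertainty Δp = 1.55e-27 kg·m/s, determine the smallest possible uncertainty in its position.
34.018 nm

Using the Heisenberg uncertainty principle:
ΔxΔp ≥ ℏ/2

The minimum uncertainty in position is:
Δx_min = ℏ/(2Δp)
Δx_min = (1.055e-34 J·s) / (2 × 1.550e-27 kg·m/s)
Δx_min = 3.402e-08 m = 34.018 nm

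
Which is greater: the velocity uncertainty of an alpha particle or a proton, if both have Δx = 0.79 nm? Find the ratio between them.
The proton has the larger minimum velocity uncertainty, by a ratio of 4.0.

For both particles, Δp_min = ℏ/(2Δx) = 6.675e-26 kg·m/s (same for both).

The velocity uncertainty is Δv = Δp/m:
- alpha particle: Δv = 6.675e-26 / 6.645e-27 = 1.004e+01 m/s = 10.045 m/s
- proton: Δv = 6.675e-26 / 1.673e-27 = 3.990e+01 m/s = 39.904 m/s

Ratio: 3.990e+01 / 1.004e+01 = 4.0

The lighter particle has larger velocity uncertainty because Δv ∝ 1/m.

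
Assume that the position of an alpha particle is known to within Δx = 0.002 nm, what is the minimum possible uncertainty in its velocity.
3.968 km/s

Using the Heisenberg uncertainty principle and Δp = mΔv:
ΔxΔp ≥ ℏ/2
Δx(mΔv) ≥ ℏ/2

The minimum uncertainty in velocity is:
Δv_min = ℏ/(2mΔx)
Δv_min = (1.055e-34 J·s) / (2 × 6.645e-27 kg × 2.000e-12 m)
Δv_min = 3.968e+03 m/s = 3.968 km/s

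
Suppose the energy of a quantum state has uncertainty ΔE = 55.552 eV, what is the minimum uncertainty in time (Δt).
5.924 as

Using the energy-time uncertainty principle:
ΔEΔt ≥ ℏ/2

The minimum uncertainty in time is:
Δt_min = ℏ/(2ΔE)
Δt_min = (1.055e-34 J·s) / (2 × 8.900e-18 J)
Δt_min = 5.924e-18 s = 5.924 as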